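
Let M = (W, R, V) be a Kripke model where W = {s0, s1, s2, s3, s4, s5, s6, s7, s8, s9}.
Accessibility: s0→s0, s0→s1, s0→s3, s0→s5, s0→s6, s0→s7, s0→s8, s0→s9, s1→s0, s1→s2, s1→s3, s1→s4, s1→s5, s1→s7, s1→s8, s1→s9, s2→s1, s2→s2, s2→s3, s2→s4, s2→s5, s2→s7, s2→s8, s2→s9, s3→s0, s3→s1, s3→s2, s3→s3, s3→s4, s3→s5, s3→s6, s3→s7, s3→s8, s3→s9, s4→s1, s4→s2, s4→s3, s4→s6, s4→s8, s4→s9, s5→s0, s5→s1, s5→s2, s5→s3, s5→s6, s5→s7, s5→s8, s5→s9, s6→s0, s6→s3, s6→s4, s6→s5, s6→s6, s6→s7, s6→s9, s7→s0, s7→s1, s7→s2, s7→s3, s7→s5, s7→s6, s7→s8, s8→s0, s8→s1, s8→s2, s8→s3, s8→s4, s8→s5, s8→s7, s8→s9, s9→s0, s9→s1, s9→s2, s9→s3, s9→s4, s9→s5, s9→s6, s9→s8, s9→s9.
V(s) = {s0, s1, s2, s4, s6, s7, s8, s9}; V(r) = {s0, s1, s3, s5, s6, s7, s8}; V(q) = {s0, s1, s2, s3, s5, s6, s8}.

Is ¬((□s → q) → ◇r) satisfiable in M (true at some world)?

Let φ = ¬((□s → q) → ◇r). Evaluate φ at each world:
  s0 (successors {s0, s1, s3, s5, s6, s7, s8, s9}): φ is false.
  s1 (successors {s0, s2, s3, s4, s5, s7, s8, s9}): φ is false.
  s2 (successors {s1, s2, s3, s4, s5, s7, s8, s9}): φ is false.
  s3 (successors {s0, s1, s2, s3, s4, s5, s6, s7, s8, s9}): φ is false.
  s4 (successors {s1, s2, s3, s6, s8, s9}): φ is false.
  s5 (successors {s0, s1, s2, s3, s6, s7, s8, s9}): φ is false.
  s6 (successors {s0, s3, s4, s5, s6, s7, s9}): φ is false.
  s7 (successors {s0, s1, s2, s3, s5, s6, s8}): φ is false.
  s8 (successors {s0, s1, s2, s3, s4, s5, s7, s9}): φ is false.
  s9 (successors {s0, s1, s2, s3, s4, s5, s6, s8, s9}): φ is false.
For instance, at s1:
  At s1: (□s → q) → ◇r is true, so ¬((□s → q) → ◇r) is false.
    At s1: □s → q is true, ◇r is true, so (□s → q) → ◇r is true.
      At s1: □s is false, q is true, so □s → q is true.
      At s1: ◇r requires r at some successor in {s0, s2, s3, s4, s5, s7, s8, s9}.
        r holds at s0, so ◇r is true at s1.

No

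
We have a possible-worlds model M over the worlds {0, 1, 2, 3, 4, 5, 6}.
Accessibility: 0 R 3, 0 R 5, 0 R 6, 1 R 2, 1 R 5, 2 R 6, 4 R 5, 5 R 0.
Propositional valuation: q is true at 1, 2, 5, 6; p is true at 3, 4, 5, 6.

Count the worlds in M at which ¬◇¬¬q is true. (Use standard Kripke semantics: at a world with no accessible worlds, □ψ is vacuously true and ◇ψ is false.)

Recall that ◇ψ holds at a world iff ψ holds at some accessible world.
Let φ = ¬◇¬¬q. Evaluate φ at each world:
  0 (successors {3, 5, 6}): φ is false.
  1 (successors {2, 5}): φ is false.
  2 (successors {6}): φ is false.
  3 (successors ∅): φ is true.
  4 (successors {5}): φ is false.
  5 (successors {0}): φ is true.
  6 (successors ∅): φ is true.
For instance, at 0:
  At 0: ◇¬¬q is true, so ¬◇¬¬q is false.
    At 0: ◇¬¬q requires ¬¬q at some successor in {3, 5, 6}.
      ¬¬q holds at 5, so ◇¬¬q is true at 0.
Satisfying worlds: {3, 5, 6}

3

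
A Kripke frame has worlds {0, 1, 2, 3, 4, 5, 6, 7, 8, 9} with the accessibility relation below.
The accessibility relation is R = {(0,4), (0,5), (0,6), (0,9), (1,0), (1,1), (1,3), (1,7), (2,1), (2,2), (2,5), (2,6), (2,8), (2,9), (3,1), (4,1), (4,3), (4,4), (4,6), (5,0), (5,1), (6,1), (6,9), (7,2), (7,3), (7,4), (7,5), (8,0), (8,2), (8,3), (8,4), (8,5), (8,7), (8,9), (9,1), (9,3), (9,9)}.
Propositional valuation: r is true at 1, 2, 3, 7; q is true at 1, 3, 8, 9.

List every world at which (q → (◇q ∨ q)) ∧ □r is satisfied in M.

3

Recall that □ψ holds at a world iff ψ holds at every accessible world, and ◇ψ holds iff ψ holds at some accessible world.
Let φ = (q → (◇q ∨ q)) ∧ □r. Evaluate φ at each world:
  0 (successors {4, 5, 6, 9}): φ is false.
  1 (successors {0, 1, 3, 7}): φ is false.
  2 (successors {1, 2, 5, 6, 8, 9}): φ is false.
  3 (successors {1}): φ is true.
  4 (successors {1, 3, 4, 6}): φ is false.
  5 (successors {0, 1}): φ is false.
  6 (successors {1, 9}): φ is false.
  7 (successors {2, 3, 4, 5}): φ is false.
  8 (successors {0, 2, 3, 4, 5, 7, 9}): φ is false.
  9 (successors {1, 3, 9}): φ is false.
For instance, at 9:
  At 9: q → (◇q ∨ q) is true, □r is false, so (q → (◇q ∨ q)) ∧ □r is false.
    At 9: q is true, ◇q ∨ q is true, so q → (◇q ∨ q) is true.
      At 9: ◇q is true, q is true, so ◇q ∨ q is true.
    At 9: □r requires r at every successor {1, 3, 9}.
      r fails at 9, so □r is false at 9.
Satisfying worlds: {3}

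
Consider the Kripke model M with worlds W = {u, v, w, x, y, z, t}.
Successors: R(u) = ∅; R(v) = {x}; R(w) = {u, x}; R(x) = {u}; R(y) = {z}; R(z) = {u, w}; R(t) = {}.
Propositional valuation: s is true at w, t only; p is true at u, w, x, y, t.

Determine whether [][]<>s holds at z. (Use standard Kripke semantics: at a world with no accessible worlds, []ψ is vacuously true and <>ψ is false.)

Recall that []ψ holds at a world iff ψ holds at every accessible world, and <>ψ holds iff ψ holds at some accessible world.
At z: [][]<>s requires []<>s at every successor {u, w}.
  []<>s fails at w, so [][]<>s is false at z.
    At w: []<>s requires <>s at every successor {u, x}.
      <>s fails at u, so []<>s is false at w.

No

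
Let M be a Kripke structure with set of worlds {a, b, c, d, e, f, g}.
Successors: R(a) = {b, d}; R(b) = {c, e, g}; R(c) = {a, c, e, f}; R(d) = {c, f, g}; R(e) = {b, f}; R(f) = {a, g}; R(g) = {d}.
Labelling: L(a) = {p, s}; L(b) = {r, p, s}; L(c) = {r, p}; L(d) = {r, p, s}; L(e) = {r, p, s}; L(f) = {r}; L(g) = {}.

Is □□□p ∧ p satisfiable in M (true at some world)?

No

Recall that □ψ holds at a world iff ψ holds at every accessible world, and ◇ψ holds iff ψ holds at some accessible world.
Let φ = □□□p ∧ p. Evaluate φ at each world:
  a (successors {b, d}): φ is false.
  b (successors {c, e, g}): φ is false.
  c (successors {a, c, e, f}): φ is false.
  d (successors {c, f, g}): φ is false.
  e (successors {b, f}): φ is false.
  f (successors {a, g}): φ is false.
  g (successors {d}): φ is false.
For instance, at f:
  At f: □□□p is false, p is false, so □□□p ∧ p is false.
    At f: □□□p requires □□p at every successor {a, g}.
      □□p fails at a, so □□□p is false at f.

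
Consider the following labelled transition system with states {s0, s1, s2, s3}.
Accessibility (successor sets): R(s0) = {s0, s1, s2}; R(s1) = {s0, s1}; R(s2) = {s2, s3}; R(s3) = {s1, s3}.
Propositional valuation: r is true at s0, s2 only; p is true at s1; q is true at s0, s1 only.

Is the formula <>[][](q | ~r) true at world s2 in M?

Yes

At s2: <>[][](q | ~r) requires [][](q | ~r) at some successor in {s2, s3}.
  [][](q | ~r) holds at s3, so <>[][](q | ~r) is true at s2.
    At s3: [][](q | ~r) requires [](q | ~r) at every successor {s1, s3}.
      At s1: [](q | ~r) is true.
      At s3: [](q | ~r) is true.
    So [][](q | ~r) is true at s3.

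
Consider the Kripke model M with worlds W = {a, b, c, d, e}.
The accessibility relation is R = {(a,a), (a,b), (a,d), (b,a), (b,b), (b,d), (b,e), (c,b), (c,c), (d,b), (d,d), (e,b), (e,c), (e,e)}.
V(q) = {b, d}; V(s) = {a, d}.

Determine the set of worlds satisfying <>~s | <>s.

a, b, c, d, e

Let φ = <>~s | <>s. Evaluate φ at each world:
  a (successors {a, b, d}): φ is true.
  b (successors {a, b, d, e}): φ is true.
  c (successors {b, c}): φ is true.
  d (successors {b, d}): φ is true.
  e (successors {b, c, e}): φ is true.
For instance, at b:
  At b: <>~s is true, <>s is true, so <>~s | <>s is true.
    At b: <>~s requires ~s at some successor in {a, b, d, e}.
      ~s holds at b, so <>~s is true at b.
    At b: <>s requires s at some successor in {a, b, d, e}.
      s holds at a, so <>s is true at b.
Satisfying worlds: {a, b, c, d, e}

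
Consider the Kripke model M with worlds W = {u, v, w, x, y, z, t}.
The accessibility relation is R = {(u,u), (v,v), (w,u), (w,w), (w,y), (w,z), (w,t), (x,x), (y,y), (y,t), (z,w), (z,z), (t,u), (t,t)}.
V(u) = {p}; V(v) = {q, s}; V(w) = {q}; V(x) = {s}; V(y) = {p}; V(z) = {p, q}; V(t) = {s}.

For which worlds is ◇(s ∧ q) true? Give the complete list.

v

Let φ = ◇(s ∧ q). Evaluate φ at each world:
  u (successors {u}): φ is false.
  v (successors {v}): φ is true.
  w (successors {u, w, y, z, t}): φ is false.
  x (successors {x}): φ is false.
  y (successors {y, t}): φ is false.
  z (successors {w, z}): φ is false.
  t (successors {u, t}): φ is false.
For instance, at u:
  At u: ◇(s ∧ q) requires s ∧ q at some successor in {u}.
    At u: s ∧ q is false.
  So ◇(s ∧ q) is false at u.
Satisfying worlds: {v}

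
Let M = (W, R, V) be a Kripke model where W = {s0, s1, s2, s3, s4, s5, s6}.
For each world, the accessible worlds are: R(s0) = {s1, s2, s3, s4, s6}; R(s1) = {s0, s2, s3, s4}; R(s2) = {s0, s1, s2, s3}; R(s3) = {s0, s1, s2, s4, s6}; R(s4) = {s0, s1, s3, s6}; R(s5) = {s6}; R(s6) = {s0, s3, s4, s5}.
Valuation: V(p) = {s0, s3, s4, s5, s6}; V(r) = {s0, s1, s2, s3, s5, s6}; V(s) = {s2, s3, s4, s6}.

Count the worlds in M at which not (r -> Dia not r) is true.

2

Let φ = not (r -> Dia not r). Evaluate φ at each world:
  s0 (successors {s1, s2, s3, s4, s6}): φ is false.
  s1 (successors {s0, s2, s3, s4}): φ is false.
  s2 (successors {s0, s1, s2, s3}): φ is true.
  s3 (successors {s0, s1, s2, s4, s6}): φ is false.
  s4 (successors {s0, s1, s3, s6}): φ is false.
  s5 (successors {s6}): φ is true.
  s6 (successors {s0, s3, s4, s5}): φ is false.
For instance, at s4:
  At s4: r -> Dia not r is true, so not (r -> Dia not r) is false.
    At s4: r is false, Dia not r is false, so r -> Dia not r is true.
      At s4: Dia not r requires not r at some successor in {s0, s1, s3, s6}.
        At s0: not r is false.
        At s1: not r is false.
        At s3: not r is false.
        At s6: not r is false.
      So Dia not r is false at s4.
Satisfying worlds: {s2, s5}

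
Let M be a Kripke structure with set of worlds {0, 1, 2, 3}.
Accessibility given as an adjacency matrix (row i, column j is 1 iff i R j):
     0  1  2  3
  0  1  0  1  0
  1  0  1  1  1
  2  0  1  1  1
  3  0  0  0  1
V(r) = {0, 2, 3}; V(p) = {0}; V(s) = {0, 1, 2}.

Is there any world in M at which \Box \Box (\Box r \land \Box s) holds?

Let φ = \Box \Box (\Box r \land \Box s). Evaluate φ at each world:
  0 (successors {0, 2}): φ is false.
  1 (successors {1, 2, 3}): φ is false.
  2 (successors {1, 2, 3}): φ is false.
  3 (successors {3}): φ is false.
For instance, at 1:
  At 1: \Box \Box (\Box r \land \Box s) requires \Box (\Box r \land \Box s) at every successor {1, 2, 3}.
    \Box (\Box r \land \Box s) fails at 1, so \Box \Box (\Box r \land \Box s) is false at 1.
      At 1: \Box (\Box r \land \Box s) requires \Box r \land \Box s at every successor {1, 2, 3}.
        \Box r \land \Box s fails at 1, so \Box (\Box r \land \Box s) is false at 1.

No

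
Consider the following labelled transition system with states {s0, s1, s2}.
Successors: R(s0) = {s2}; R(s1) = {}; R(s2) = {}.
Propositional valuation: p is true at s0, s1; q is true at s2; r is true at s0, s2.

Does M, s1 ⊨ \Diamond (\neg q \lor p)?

No

At s1: no accessible worlds, so \Diamond (\neg q \lor p) is false.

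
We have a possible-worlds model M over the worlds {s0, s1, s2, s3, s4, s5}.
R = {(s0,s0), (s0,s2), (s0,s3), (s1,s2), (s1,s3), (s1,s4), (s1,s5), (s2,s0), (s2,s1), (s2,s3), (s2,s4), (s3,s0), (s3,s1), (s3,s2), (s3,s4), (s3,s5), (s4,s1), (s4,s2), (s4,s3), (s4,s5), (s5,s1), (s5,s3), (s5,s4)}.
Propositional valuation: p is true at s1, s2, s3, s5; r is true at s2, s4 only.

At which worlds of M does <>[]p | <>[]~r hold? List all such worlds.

s1, s2, s3, s5

Let φ = <>[]p | <>[]~r. Evaluate φ at each world:
  s0 (successors {s0, s2, s3}): φ is false.
  s1 (successors {s2, s3, s4, s5}): φ is true.
  s2 (successors {s0, s1, s3, s4}): φ is true.
  s3 (successors {s0, s1, s2, s4, s5}): φ is true.
  s4 (successors {s1, s2, s3, s5}): φ is false.
  s5 (successors {s1, s3, s4}): φ is true.
For instance, at s4:
  At s4: <>[]p is false, <>[]~r is false, so <>[]p | <>[]~r is false.
    At s4: <>[]p requires []p at some successor in {s1, s2, s3, s5}.
      At s1: []p is false.
      At s2: []p is false.
      At s3: []p is false.
      At s5: []p is false.
    So <>[]p is false at s4.
    At s4: <>[]~r requires []~r at some successor in {s1, s2, s3, s5}.
      At s1: []~r is false.
      At s2: []~r is false.
      At s3: []~r is false.
      At s5: []~r is false.
    So <>[]~r is false at s4.
Satisfying worlds: {s1, s2, s3, s5}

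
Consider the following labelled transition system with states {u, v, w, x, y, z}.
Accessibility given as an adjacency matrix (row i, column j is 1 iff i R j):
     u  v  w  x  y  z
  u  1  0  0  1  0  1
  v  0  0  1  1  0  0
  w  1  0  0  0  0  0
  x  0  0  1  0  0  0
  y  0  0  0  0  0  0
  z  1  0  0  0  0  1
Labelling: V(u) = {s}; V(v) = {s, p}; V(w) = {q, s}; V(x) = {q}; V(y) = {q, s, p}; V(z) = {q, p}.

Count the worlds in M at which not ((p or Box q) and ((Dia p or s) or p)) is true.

3

Let φ = not ((p or Box q) and ((Dia p or s) or p)). Evaluate φ at each world:
  u (successors {u, x, z}): φ is true.
  v (successors {w, x}): φ is false.
  w (successors {u}): φ is true.
  x (successors {w}): φ is true.
  y (successors ∅): φ is false.
  z (successors {u, z}): φ is false.
For instance, at x:
  At x: (p or Box q) and ((Dia p or s) or p) is false, so not ((p or Box q) and ((Dia p or s) or p)) is true.
    At x: p or Box q is true, (Dia p or s) or p is false, so (p or Box q) and ((Dia p or s) or p) is false.
      At x: p is false, Box q is true, so p or Box q is true.
      At x: Dia p or s is false, p is false, so (Dia p or s) or p is false.
Satisfying worlds: {u, w, x}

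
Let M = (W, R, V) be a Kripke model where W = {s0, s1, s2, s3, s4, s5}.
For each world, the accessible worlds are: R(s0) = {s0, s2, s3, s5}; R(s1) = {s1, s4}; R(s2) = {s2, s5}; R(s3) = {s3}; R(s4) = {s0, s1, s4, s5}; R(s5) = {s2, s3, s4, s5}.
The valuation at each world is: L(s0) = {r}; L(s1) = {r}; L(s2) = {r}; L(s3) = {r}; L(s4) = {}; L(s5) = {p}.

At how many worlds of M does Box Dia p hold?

1

Let φ = Box Dia p. Evaluate φ at each world:
  s0 (successors {s0, s2, s3, s5}): φ is false.
  s1 (successors {s1, s4}): φ is false.
  s2 (successors {s2, s5}): φ is true.
  s3 (successors {s3}): φ is false.
  s4 (successors {s0, s1, s4, s5}): φ is false.
  s5 (successors {s2, s3, s4, s5}): φ is false.
For instance, at s2:
  At s2: Box Dia p requires Dia p at every successor {s2, s5}.
      At s2: Dia p requires p at some successor in {s2, s5}.
        p holds at s5, so Dia p is true at s2.
      At s5: Dia p requires p at some successor in {s2, s3, s4, s5}.
        p holds at s5, so Dia p is true at s5.
  So Box Dia p is true at s2.
Satisfying worlds: {s2}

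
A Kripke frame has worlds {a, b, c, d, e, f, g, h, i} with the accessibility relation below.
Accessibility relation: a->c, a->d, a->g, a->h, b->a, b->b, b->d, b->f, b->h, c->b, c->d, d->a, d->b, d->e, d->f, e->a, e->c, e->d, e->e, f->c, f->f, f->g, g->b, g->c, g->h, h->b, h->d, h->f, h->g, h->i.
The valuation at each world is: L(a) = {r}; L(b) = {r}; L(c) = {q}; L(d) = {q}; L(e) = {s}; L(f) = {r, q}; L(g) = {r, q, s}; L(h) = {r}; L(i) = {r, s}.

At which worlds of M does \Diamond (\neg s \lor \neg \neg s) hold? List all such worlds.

a, b, c, d, e, f, g, h

Let φ = \Diamond (\neg s \lor \neg \neg s). Evaluate φ at each world:
  a (successors {c, d, g, h}): φ is true.
  b (successors {a, b, d, f, h}): φ is true.
  c (successors {b, d}): φ is true.
  d (successors {a, b, e, f}): φ is true.
  e (successors {a, c, d, e}): φ is true.
  f (successors {c, f, g}): φ is true.
  g (successors {b, c, h}): φ is true.
  h (successors {b, d, f, g, i}): φ is true.
  i (successors ∅): φ is false.
For instance, at d:
  At d: \Diamond (\neg s \lor \neg \neg s) requires \neg s \lor \neg \neg s at some successor in {a, b, e, f}.
    \neg s \lor \neg \neg s holds at a, so \Diamond (\neg s \lor \neg \neg s) is true at d.
Satisfying worlds: {a, b, c, d, e, f, g, h}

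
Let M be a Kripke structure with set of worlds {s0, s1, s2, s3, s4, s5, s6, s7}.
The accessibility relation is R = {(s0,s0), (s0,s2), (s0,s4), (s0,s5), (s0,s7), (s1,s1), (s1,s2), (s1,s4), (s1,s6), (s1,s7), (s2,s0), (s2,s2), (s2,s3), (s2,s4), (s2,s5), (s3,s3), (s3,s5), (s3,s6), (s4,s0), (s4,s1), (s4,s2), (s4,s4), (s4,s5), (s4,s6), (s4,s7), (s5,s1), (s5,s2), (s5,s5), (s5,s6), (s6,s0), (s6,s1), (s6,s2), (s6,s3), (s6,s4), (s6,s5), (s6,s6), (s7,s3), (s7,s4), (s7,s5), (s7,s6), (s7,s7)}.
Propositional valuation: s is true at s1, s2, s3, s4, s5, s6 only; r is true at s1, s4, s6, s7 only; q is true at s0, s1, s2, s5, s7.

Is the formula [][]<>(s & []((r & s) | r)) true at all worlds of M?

Recall that []ψ holds at a world iff ψ holds at every accessible world, and <>ψ holds iff ψ holds at some accessible world.
Let φ = [][]<>(s & []((r & s) | r)). Evaluate φ at each world:
  s0 (successors {s0, s2, s4, s5, s7}): φ is false.
  s1 (successors {s1, s2, s4, s6, s7}): φ is false.
  s2 (successors {s0, s2, s3, s4, s5}): φ is false.
  s3 (successors {s3, s5, s6}): φ is false.
  s4 (successors {s0, s1, s2, s4, s5, s6, s7}): φ is false.
  s5 (successors {s1, s2, s5, s6}): φ is false.
  s6 (successors {s0, s1, s2, s3, s4, s5, s6}): φ is false.
  s7 (successors {s3, s4, s5, s6, s7}): φ is false.
Detail at s0 (counterexample):
  At s0: [][]<>(s & []((r & s) | r)) requires []<>(s & []((r & s) | r)) at every successor {s0, s2, s4, s5, s7}.
    []<>(s & []((r & s) | r)) fails at s0, so [][]<>(s & []((r & s) | r)) is false at s0.
      At s0: []<>(s & []((r & s) | r)) requires <>(s & []((r & s) | r)) at every successor {s0, s2, s4, s5, s7}.
        <>(s & []((r & s) | r)) fails at s0, so []<>(s & []((r & s) | r)) is false at s0.

No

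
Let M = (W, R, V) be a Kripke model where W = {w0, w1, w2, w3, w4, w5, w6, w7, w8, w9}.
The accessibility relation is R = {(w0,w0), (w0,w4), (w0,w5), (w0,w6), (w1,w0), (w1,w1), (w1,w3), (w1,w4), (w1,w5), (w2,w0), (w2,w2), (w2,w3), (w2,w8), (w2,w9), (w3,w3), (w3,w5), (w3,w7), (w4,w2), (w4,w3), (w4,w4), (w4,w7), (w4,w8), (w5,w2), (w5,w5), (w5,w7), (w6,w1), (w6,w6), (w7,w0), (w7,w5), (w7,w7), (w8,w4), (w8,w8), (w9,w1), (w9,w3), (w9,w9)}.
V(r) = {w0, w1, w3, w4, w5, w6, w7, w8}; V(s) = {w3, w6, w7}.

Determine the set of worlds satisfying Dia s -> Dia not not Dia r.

w0, w1, w2, w3, w4, w5, w6, w7, w8, w9

Let φ = Dia s -> Dia not not Dia r. Evaluate φ at each world:
  w0 (successors {w0, w4, w5, w6}): φ is true.
  w1 (successors {w0, w1, w3, w4, w5}): φ is true.
  w2 (successors {w0, w2, w3, w8, w9}): φ is true.
  w3 (successors {w3, w5, w7}): φ is true.
  w4 (successors {w2, w3, w4, w7, w8}): φ is true.
  w5 (successors {w2, w5, w7}): φ is true.
  w6 (successors {w1, w6}): φ is true.
  w7 (successors {w0, w5, w7}): φ is true.
  w8 (successors {w4, w8}): φ is true.
  w9 (successors {w1, w3, w9}): φ is true.
For instance, at w4:
  At w4: Dia s is true, Dia not not Dia r is true, so Dia s -> Dia not not Dia r is true.
    At w4: Dia s requires s at some successor in {w2, w3, w4, w7, w8}.
      s holds at w3, so Dia s is true at w4.
    At w4: Dia not not Dia r requires not not Dia r at some successor in {w2, w3, w4, w7, w8}.
      not not Dia r holds at w2, so Dia not not Dia r is true at w4.
Satisfying worlds: {w0, w1, w2, w3, w4, w5, w6, w7, w8, w9}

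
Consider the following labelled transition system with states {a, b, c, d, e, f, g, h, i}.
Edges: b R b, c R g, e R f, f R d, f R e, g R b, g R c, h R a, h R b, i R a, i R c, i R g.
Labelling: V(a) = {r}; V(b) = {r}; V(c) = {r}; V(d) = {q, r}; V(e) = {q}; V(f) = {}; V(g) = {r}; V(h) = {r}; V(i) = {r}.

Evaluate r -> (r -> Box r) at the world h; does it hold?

At h: r is true, r -> Box r is true, so r -> (r -> Box r) is true.
  At h: r is true, Box r is true, so r -> Box r is true.
    At h: Box r requires r at every successor {a, b}.
      At a: r is true.
      At b: r is true.
    So Box r is true at h.

Yes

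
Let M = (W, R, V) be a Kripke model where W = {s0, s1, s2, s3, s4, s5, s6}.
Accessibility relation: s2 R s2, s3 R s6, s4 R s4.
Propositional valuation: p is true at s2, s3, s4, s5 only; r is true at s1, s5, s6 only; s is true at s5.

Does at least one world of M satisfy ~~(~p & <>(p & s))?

Let φ = ~~(~p & <>(p & s)). Evaluate φ at each world:
  s0 (successors ∅): φ is false.
  s1 (successors ∅): φ is false.
  s2 (successors {s2}): φ is false.
  s3 (successors {s6}): φ is false.
  s4 (successors {s4}): φ is false.
  s5 (successors ∅): φ is false.
  s6 (successors ∅): φ is false.
For instance, at s2:
  At s2: ~(~p & <>(p & s)) is true, so ~~(~p & <>(p & s)) is false.
    At s2: ~p & <>(p & s) is false, so ~(~p & <>(p & s)) is true.
      At s2: ~p is false, <>(p & s) is false, so ~p & <>(p & s) is false.

No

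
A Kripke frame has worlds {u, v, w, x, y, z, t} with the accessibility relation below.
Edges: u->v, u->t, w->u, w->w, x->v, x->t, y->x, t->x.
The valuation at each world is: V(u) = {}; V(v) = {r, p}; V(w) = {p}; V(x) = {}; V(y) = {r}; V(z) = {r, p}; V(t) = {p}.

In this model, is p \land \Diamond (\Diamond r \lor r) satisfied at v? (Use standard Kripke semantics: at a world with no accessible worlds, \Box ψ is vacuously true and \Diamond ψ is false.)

At v: p is true, \Diamond (\Diamond r \lor r) is false, so p \land \Diamond (\Diamond r \lor r) is false.
  At v: no accessible worlds, so \Diamond (\Diamond r \lor r) is false.

No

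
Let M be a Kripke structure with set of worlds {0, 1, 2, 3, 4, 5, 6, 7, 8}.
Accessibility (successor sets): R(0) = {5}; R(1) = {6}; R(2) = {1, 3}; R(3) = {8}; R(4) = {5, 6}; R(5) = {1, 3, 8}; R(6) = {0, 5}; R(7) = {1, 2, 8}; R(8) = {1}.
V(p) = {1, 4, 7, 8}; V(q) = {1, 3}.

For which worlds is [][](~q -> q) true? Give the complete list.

Let φ = [][](~q -> q). Evaluate φ at each world:
  0 (successors {5}): φ is false.
  1 (successors {6}): φ is false.
  2 (successors {1, 3}): φ is false.
  3 (successors {8}): φ is true.
  4 (successors {5, 6}): φ is false.
  5 (successors {1, 3, 8}): φ is false.
  6 (successors {0, 5}): φ is false.
  7 (successors {1, 2, 8}): φ is false.
  8 (successors {1}): φ is false.
For instance, at 1:
  At 1: [][](~q -> q) requires [](~q -> q) at every successor {6}.
    [](~q -> q) fails at 6, so [][](~q -> q) is false at 1.
      At 6: [](~q -> q) requires ~q -> q at every successor {0, 5}.
        ~q -> q fails at 0, so [](~q -> q) is false at 6.
Satisfying worlds: {3}

3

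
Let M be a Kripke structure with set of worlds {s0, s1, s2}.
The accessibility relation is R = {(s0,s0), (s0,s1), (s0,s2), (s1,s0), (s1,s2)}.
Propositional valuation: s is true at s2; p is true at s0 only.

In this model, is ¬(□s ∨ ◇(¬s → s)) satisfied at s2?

At s2: □s ∨ ◇(¬s → s) is true, so ¬(□s ∨ ◇(¬s → s)) is false.
  At s2: □s is true, ◇(¬s → s) is false, so □s ∨ ◇(¬s → s) is true.
    At s2: no accessible worlds, so □s holds vacuously.
    At s2: no accessible worlds, so ◇(¬s → s) is false.

No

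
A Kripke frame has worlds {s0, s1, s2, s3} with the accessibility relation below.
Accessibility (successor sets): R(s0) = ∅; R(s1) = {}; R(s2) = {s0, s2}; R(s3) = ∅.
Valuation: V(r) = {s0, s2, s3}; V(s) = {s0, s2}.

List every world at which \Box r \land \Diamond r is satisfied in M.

Recall that \Box ψ holds at a world iff ψ holds at every accessible world, and \Diamond ψ holds iff ψ holds at some accessible world.
Let φ = \Box r \land \Diamond r. Evaluate φ at each world:
  s0 (successors ∅): φ is false.
  s1 (successors ∅): φ is false.
  s2 (successors {s0, s2}): φ is true.
  s3 (successors ∅): φ is false.
For instance, at s2:
  At s2: \Box r is true, \Diamond r is true, so \Box r \land \Diamond r is true.
    At s2: \Box r requires r at every successor {s0, s2}.
      At s0: r is true.
      At s2: r is true.
    So \Box r is true at s2.
    At s2: \Diamond r requires r at some successor in {s0, s2}.
      r holds at s0, so \Diamond r is true at s2.
Satisfying worlds: {s2}

s2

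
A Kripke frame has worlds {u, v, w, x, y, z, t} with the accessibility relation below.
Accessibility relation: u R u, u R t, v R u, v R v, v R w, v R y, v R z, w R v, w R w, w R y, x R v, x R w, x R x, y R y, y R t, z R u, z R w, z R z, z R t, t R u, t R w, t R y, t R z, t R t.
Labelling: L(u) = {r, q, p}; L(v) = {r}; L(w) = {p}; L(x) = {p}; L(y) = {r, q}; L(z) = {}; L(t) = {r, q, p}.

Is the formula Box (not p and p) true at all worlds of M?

Recall that Box ψ holds at a world iff ψ holds at every accessible world, and Dia ψ holds iff ψ holds at some accessible world.
Let φ = Box (not p and p). Evaluate φ at each world:
  u (successors {u, t}): φ is false.
  v (successors {u, v, w, y, z}): φ is false.
  w (successors {v, w, y}): φ is false.
  x (successors {v, w, x}): φ is false.
  y (successors {y, t}): φ is false.
  z (successors {u, w, z, t}): φ is false.
  t (successors {u, w, y, z, t}): φ is false.
Detail at u (counterexample):
  At u: Box (not p and p) requires not p and p at every successor {u, t}.
    not p and p fails at u, so Box (not p and p) is false at u.

No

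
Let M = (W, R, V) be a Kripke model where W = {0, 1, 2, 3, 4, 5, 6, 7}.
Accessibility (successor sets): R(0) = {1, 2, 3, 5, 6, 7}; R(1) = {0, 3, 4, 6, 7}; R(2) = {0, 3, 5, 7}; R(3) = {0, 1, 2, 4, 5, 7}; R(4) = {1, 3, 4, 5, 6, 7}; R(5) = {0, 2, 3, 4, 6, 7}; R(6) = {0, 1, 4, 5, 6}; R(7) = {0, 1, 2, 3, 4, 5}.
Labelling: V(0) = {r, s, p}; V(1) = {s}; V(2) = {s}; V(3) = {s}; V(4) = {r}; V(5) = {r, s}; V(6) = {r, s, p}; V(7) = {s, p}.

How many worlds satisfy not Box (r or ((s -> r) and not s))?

8

Let φ = not Box (r or ((s -> r) and not s)). Evaluate φ at each world:
  0 (successors {1, 2, 3, 5, 6, 7}): φ is true.
  1 (successors {0, 3, 4, 6, 7}): φ is true.
  2 (successors {0, 3, 5, 7}): φ is true.
  3 (successors {0, 1, 2, 4, 5, 7}): φ is true.
  4 (successors {1, 3, 4, 5, 6, 7}): φ is true.
  5 (successors {0, 2, 3, 4, 6, 7}): φ is true.
  6 (successors {0, 1, 4, 5, 6}): φ is true.
  7 (successors {0, 1, 2, 3, 4, 5}): φ is true.
For instance, at 3:
  At 3: Box (r or ((s -> r) and not s)) is false, so not Box (r or ((s -> r) and not s)) is true.
    At 3: Box (r or ((s -> r) and not s)) requires r or ((s -> r) and not s) at every successor {0, 1, 2, 4, 5, 7}.
      r or ((s -> r) and not s) fails at 1, so Box (r or ((s -> r) and not s)) is false at 3.
Satisfying worlds: {0, 1, 2, 3, 4, 5, 6, 7}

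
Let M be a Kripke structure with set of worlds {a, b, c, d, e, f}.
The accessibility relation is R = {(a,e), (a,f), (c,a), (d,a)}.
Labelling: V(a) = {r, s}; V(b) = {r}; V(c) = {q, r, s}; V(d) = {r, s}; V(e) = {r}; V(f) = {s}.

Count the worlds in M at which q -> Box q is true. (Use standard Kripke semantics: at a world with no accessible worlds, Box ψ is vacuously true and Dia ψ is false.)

5

Let φ = q -> Box q. Evaluate φ at each world:
  a (successors {e, f}): φ is true.
  b (successors ∅): φ is true.
  c (successors {a}): φ is false.
  d (successors {a}): φ is true.
  e (successors ∅): φ is true.
  f (successors ∅): φ is true.
For instance, at a:
  At a: q is false, Box q is false, so q -> Box q is true.
    At a: Box q requires q at every successor {e, f}.
      q fails at e, so Box q is false at a.
Satisfying worlds: {a, b, d, e, f}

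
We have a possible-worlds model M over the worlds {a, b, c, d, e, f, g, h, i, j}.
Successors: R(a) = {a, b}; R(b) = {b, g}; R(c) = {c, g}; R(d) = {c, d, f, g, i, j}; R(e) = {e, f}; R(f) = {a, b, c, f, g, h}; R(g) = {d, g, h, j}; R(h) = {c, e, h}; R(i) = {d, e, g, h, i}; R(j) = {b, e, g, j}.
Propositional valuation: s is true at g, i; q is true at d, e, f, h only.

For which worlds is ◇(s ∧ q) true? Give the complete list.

Recall that ◇ψ holds at a world iff ψ holds at some accessible world.
Let φ = ◇(s ∧ q). Evaluate φ at each world:
  a (successors {a, b}): φ is false.
  b (successors {b, g}): φ is false.
  c (successors {c, g}): φ is false.
  d (successors {c, d, f, g, i, j}): φ is false.
  e (successors {e, f}): φ is false.
  f (successors {a, b, c, f, g, h}): φ is false.
  g (successors {d, g, h, j}): φ is false.
  h (successors {c, e, h}): φ is false.
  i (successors {d, e, g, h, i}): φ is false.
  j (successors {b, e, g, j}): φ is false.
For instance, at h:
  At h: ◇(s ∧ q) requires s ∧ q at some successor in {c, e, h}.
    At c: s ∧ q is false.
    At e: s ∧ q is false.
    At h: s ∧ q is false.
  So ◇(s ∧ q) is false at h.
Satisfying worlds: none.

none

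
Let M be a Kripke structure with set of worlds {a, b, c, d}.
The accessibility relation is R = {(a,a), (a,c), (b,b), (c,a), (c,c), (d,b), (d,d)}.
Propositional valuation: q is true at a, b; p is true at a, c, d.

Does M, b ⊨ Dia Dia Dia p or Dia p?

At b: Dia Dia Dia p is false, Dia p is false, so Dia Dia Dia p or Dia p is false.
  At b: Dia Dia Dia p requires Dia Dia p at some successor in {b}.
    At b: Dia Dia p is false.
  So Dia Dia Dia p is false at b.
  At b: Dia p requires p at some successor in {b}.
    At b: p is false.
  So Dia p is false at b.

No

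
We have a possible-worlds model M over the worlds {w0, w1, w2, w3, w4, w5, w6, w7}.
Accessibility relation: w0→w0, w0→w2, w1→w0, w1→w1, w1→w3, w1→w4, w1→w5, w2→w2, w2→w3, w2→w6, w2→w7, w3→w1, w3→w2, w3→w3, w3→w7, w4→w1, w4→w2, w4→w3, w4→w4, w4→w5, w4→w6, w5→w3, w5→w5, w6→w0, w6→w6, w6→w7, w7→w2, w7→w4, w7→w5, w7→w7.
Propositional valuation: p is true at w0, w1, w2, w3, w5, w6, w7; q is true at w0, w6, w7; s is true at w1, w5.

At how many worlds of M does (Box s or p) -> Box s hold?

Recall that Box ψ holds at a world iff ψ holds at every accessible world, and Dia ψ holds iff ψ holds at some accessible world.
Let φ = (Box s or p) -> Box s. Evaluate φ at each world:
  w0 (successors {w0, w2}): φ is false.
  w1 (successors {w0, w1, w3, w4, w5}): φ is false.
  w2 (successors {w2, w3, w6, w7}): φ is false.
  w3 (successors {w1, w2, w3, w7}): φ is false.
  w4 (successors {w1, w2, w3, w4, w5, w6}): φ is true.
  w5 (successors {w3, w5}): φ is false.
  w6 (successors {w0, w6, w7}): φ is false.
  w7 (successors {w2, w4, w5, w7}): φ is false.
For instance, at w6:
  At w6: Box s or p is true, Box s is false, so (Box s or p) -> Box s is false.
    At w6: Box s is false, p is true, so Box s or p is true.
      At w6: Box s requires s at every successor {w0, w6, w7}.
        s fails at w0, so Box s is false at w6.
    At w6: Box s requires s at every successor {w0, w6, w7}.
      s fails at w0, so Box s is false at w6.
Satisfying worlds: {w4}

1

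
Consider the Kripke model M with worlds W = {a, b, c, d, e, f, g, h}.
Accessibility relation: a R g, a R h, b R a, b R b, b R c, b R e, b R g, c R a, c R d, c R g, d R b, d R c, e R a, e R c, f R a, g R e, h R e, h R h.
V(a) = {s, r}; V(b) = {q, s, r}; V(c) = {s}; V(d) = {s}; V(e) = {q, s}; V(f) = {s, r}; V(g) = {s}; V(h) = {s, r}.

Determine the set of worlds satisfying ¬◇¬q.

g

Let φ = ¬◇¬q. Evaluate φ at each world:
  a (successors {g, h}): φ is false.
  b (successors {a, b, c, e, g}): φ is false.
  c (successors {a, d, g}): φ is false.
  d (successors {b, c}): φ is false.
  e (successors {a, c}): φ is false.
  f (successors {a}): φ is false.
  g (successors {e}): φ is true.
  h (successors {e, h}): φ is false.
For instance, at d:
  At d: ◇¬q is true, so ¬◇¬q is false.
    At d: ◇¬q requires ¬q at some successor in {b, c}.
      ¬q holds at c, so ◇¬q is true at d.
Satisfying worlds: {g}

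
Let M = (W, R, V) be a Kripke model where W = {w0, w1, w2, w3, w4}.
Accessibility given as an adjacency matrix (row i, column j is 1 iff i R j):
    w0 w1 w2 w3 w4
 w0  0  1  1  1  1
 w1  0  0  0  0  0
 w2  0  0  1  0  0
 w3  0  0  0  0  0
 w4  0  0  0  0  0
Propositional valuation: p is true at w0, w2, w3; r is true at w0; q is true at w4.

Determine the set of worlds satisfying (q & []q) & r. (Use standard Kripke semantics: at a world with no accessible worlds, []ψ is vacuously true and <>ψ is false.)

none

Let φ = (q & []q) & r. Evaluate φ at each world:
  w0 (successors {w1, w2, w3, w4}): φ is false.
  w1 (successors ∅): φ is false.
  w2 (successors {w2}): φ is false.
  w3 (successors ∅): φ is false.
  w4 (successors ∅): φ is false.
For instance, at w0:
  At w0: q & []q is false, r is true, so (q & []q) & r is false.
    At w0: q is false, []q is false, so q & []q is false.
      At w0: []q requires q at every successor {w1, w2, w3, w4}.
        q fails at w1, so []q is false at w0.
Satisfying worlds: none.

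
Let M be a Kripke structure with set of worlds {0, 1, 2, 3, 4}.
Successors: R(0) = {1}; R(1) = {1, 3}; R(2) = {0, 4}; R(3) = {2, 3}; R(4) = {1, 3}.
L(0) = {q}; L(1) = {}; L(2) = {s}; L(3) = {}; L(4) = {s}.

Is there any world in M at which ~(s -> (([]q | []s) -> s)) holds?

Recall that []ψ holds at a world iff ψ holds at every accessible world, and <>ψ holds iff ψ holds at some accessible world.
Let φ = ~(s -> (([]q | []s) -> s)). Evaluate φ at each world:
  0 (successors {1}): φ is false.
  1 (successors {1, 3}): φ is false.
  2 (successors {0, 4}): φ is false.
  3 (successors {2, 3}): φ is false.
  4 (successors {1, 3}): φ is false.
For instance, at 1:
  At 1: s -> (([]q | []s) -> s) is true, so ~(s -> (([]q | []s) -> s)) is false.
    At 1: s is false, ([]q | []s) -> s is true, so s -> (([]q | []s) -> s) is true.
      At 1: []q | []s is false, s is false, so ([]q | []s) -> s is true.

No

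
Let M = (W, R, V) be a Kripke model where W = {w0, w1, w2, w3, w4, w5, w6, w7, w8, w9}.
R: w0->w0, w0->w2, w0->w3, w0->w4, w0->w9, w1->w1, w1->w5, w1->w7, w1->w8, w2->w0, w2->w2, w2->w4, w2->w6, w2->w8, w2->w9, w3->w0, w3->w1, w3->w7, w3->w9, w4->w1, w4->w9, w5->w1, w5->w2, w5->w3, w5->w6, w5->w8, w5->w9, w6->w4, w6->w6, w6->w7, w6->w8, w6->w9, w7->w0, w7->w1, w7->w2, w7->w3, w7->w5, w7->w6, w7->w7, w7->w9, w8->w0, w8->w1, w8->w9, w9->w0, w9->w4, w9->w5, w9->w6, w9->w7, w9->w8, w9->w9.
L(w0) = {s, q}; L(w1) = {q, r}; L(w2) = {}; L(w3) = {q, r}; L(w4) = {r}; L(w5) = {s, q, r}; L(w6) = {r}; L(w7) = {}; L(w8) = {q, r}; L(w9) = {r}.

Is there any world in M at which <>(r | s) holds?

Yes

Recall that <>ψ holds at a world iff ψ holds at some accessible world.
Let φ = <>(r | s). Evaluate φ at each world:
  w0 (successors {w0, w2, w3, w4, w9}): φ is true.
  w1 (successors {w1, w5, w7, w8}): φ is true.
  w2 (successors {w0, w2, w4, w6, w8, w9}): φ is true.
  w3 (successors {w0, w1, w7, w9}): φ is true.
  w4 (successors {w1, w9}): φ is true.
  w5 (successors {w1, w2, w3, w6, w8, w9}): φ is true.
  w6 (successors {w4, w6, w7, w8, w9}): φ is true.
  w7 (successors {w0, w1, w2, w3, w5, w6, w7, w9}): φ is true.
  w8 (successors {w0, w1, w9}): φ is true.
  w9 (successors {w0, w4, w5, w6, w7, w8, w9}): φ is true.
Detail at w0 (witness):
  At w0: <>(r | s) requires r | s at some successor in {w0, w2, w3, w4, w9}.
    r | s holds at w0, so <>(r | s) is true at w0.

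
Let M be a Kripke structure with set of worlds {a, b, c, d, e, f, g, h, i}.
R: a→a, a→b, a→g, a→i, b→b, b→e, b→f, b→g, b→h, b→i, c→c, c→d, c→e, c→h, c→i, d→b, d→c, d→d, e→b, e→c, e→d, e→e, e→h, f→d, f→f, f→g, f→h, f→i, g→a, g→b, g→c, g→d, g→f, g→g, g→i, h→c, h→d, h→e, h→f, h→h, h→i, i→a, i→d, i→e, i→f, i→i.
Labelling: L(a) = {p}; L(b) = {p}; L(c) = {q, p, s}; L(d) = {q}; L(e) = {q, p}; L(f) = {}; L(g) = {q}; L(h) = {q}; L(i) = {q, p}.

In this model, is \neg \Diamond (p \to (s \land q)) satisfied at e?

At e: \Diamond (p \to (s \land q)) is true, so \neg \Diamond (p \to (s \land q)) is false.
  At e: \Diamond (p \to (s \land q)) requires p \to (s \land q) at some successor in {b, c, d, e, h}.
    p \to (s \land q) holds at c, so \Diamond (p \to (s \land q)) is true at e.

No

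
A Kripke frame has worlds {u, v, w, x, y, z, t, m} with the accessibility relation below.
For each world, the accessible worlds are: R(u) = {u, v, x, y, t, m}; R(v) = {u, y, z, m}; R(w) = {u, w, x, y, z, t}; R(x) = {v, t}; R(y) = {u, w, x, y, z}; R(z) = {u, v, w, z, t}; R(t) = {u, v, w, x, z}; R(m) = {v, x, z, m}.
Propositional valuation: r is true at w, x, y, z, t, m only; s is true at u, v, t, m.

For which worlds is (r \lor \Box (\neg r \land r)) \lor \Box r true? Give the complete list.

w, x, y, z, t, m

Let φ = (r \lor \Box (\neg r \land r)) \lor \Box r. Evaluate φ at each world:
  u (successors {u, v, x, y, t, m}): φ is false.
  v (successors {u, y, z, m}): φ is false.
  w (successors {u, w, x, y, z, t}): φ is true.
  x (successors {v, t}): φ is true.
  y (successors {u, w, x, y, z}): φ is true.
  z (successors {u, v, w, z, t}): φ is true.
  t (successors {u, v, w, x, z}): φ is true.
  m (successors {v, x, z, m}): φ is true.
For instance, at v:
  At v: r \lor \Box (\neg r \land r) is false, \Box r is false, so (r \lor \Box (\neg r \land r)) \lor \Box r is false.
    At v: r is false, \Box (\neg r \land r) is false, so r \lor \Box (\neg r \land r) is false.
      At v: \Box (\neg r \land r) requires \neg r \land r at every successor {u, y, z, m}.
        \neg r \land r fails at u, so \Box (\neg r \land r) is false at v.
    At v: \Box r requires r at every successor {u, y, z, m}.
      r fails at u, so \Box r is false at v.
Satisfying worlds: {w, x, y, z, t, m}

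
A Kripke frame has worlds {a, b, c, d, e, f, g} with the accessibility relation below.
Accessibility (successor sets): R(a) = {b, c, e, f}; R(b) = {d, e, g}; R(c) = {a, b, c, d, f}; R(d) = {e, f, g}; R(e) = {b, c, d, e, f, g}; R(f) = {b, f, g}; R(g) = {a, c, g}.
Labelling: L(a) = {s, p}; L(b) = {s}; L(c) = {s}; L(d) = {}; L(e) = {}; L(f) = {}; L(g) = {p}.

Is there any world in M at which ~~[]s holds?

Let φ = ~~[]s. Evaluate φ at each world:
  a (successors {b, c, e, f}): φ is false.
  b (successors {d, e, g}): φ is false.
  c (successors {a, b, c, d, f}): φ is false.
  d (successors {e, f, g}): φ is false.
  e (successors {b, c, d, e, f, g}): φ is false.
  f (successors {b, f, g}): φ is false.
  g (successors {a, c, g}): φ is false.
For instance, at f:
  At f: ~[]s is true, so ~~[]s is false.
    At f: []s is false, so ~[]s is true.
      At f: []s requires s at every successor {b, f, g}.
        s fails at f, so []s is false at f.

No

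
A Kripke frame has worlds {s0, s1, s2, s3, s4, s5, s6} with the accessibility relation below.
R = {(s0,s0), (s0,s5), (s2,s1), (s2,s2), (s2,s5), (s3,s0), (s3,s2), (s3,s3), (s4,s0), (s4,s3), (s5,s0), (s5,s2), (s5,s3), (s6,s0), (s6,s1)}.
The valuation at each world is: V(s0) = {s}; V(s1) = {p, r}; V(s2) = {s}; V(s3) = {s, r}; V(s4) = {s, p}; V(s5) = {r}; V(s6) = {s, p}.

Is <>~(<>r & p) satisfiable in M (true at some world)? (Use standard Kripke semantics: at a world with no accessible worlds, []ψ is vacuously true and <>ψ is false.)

Let φ = <>~(<>r & p). Evaluate φ at each world:
  s0 (successors {s0, s5}): φ is true.
  s1 (successors ∅): φ is false.
  s2 (successors {s1, s2, s5}): φ is true.
  s3 (successors {s0, s2, s3}): φ is true.
  s4 (successors {s0, s3}): φ is true.
  s5 (successors {s0, s2, s3}): φ is true.
  s6 (successors {s0, s1}): φ is true.
Detail at s0 (witness):
  At s0: <>~(<>r & p) requires ~(<>r & p) at some successor in {s0, s5}.
    ~(<>r & p) holds at s0, so <>~(<>r & p) is true at s0.
      At s0: <>r & p is false, so ~(<>r & p) is true.

Yes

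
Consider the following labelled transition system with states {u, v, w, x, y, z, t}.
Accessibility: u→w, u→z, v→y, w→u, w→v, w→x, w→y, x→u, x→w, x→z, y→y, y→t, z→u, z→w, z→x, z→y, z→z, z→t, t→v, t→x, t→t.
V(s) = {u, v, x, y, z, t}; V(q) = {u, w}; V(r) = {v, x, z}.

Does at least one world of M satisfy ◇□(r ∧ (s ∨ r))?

No

Recall that □ψ holds at a world iff ψ holds at every accessible world, and ◇ψ holds iff ψ holds at some accessible world.
Let φ = ◇□(r ∧ (s ∨ r)). Evaluate φ at each world:
  u (successors {w, z}): φ is false.
  v (successors {y}): φ is false.
  w (successors {u, v, x, y}): φ is false.
  x (successors {u, w, z}): φ is false.
  y (successors {y, t}): φ is false.
  z (successors {u, w, x, y, z, t}): φ is false.
  t (successors {v, x, t}): φ is false.
For instance, at z:
  At z: ◇□(r ∧ (s ∨ r)) requires □(r ∧ (s ∨ r)) at some successor in {u, w, x, y, z, t}.
    At u: □(r ∧ (s ∨ r)) is false.
    At w: □(r ∧ (s ∨ r)) is false.
    At x: □(r ∧ (s ∨ r)) is false.
    At y: □(r ∧ (s ∨ r)) is false.
    At z: □(r ∧ (s ∨ r)) is false.
    At t: □(r ∧ (s ∨ r)) is false.
  So ◇□(r ∧ (s ∨ r)) is false at z.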